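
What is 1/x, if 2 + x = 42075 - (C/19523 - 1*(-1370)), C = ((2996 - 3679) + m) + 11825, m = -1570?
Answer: 19523/794635097 ≈ 2.4569e-5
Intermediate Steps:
C = 9572 (C = ((2996 - 3679) - 1570) + 11825 = (-683 - 1570) + 11825 = -2253 + 11825 = 9572)
x = 794635097/19523 (x = -2 + (42075 - (9572/19523 - 1*(-1370))) = -2 + (42075 - (9572*(1/19523) + 1370)) = -2 + (42075 - (9572/19523 + 1370)) = -2 + (42075 - 1*26756082/19523) = -2 + (42075 - 26756082/19523) = -2 + 794674143/19523 = 794635097/19523 ≈ 40703.)
1/x = 1/(794635097/19523) = 19523/794635097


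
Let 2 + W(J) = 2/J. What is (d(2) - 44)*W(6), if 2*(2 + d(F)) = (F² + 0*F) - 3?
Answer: 455/6 ≈ 75.833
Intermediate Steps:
W(J) = -2 + 2/J
d(F) = -7/2 + F²/2 (d(F) = -2 + ((F² + 0*F) - 3)/2 = -2 + ((F² + 0) - 3)/2 = -2 + (F² - 3)/2 = -2 + (-3 + F²)/2 = -2 + (-3/2 + F²/2) = -7/2 + F²/2)
(d(2) - 44)*W(6) = ((-7/2 + (½)*2²) - 44)*(-2 + 2/6) = ((-7/2 + (½)*4) - 44)*(-2 + 2*(⅙)) = ((-7/2 + 2) - 44)*(-2 + ⅓) = (-3/2 - 44)*(-5/3) = -91/2*(-5/3) = 455/6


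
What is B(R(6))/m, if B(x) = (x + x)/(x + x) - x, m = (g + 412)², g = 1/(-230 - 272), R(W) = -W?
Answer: 1764028/42775753329 ≈ 4.1239e-5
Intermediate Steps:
g = -1/502 (g = 1/(-502) = -1/502 ≈ -0.0019920)
m = 42775753329/252004 (m = (-1/502 + 412)² = (206823/502)² = 42775753329/252004 ≈ 1.6974e+5)
B(x) = 1 - x (B(x) = (2*x)/((2*x)) - x = (2*x)*(1/(2*x)) - x = 1 - x)
B(R(6))/m = (1 - (-1)*6)/(42775753329/252004) = (1 - 1*(-6))*(252004/42775753329) = (1 + 6)*(252004/42775753329) = 7*(252004/42775753329) = 1764028/42775753329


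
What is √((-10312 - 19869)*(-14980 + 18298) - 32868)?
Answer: I*√100173426 ≈ 10009.0*I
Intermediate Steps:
√((-10312 - 19869)*(-14980 + 18298) - 32868) = √(-30181*3318 - 32868) = √(-100140558 - 32868) = √(-100173426) = I*√100173426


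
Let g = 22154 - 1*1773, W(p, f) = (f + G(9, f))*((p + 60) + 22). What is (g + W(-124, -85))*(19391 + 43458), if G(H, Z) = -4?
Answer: 1515855031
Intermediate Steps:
W(p, f) = (-4 + f)*(82 + p) (W(p, f) = (f - 4)*((p + 60) + 22) = (-4 + f)*((60 + p) + 22) = (-4 + f)*(82 + p))
g = 20381 (g = 22154 - 1773 = 20381)
(g + W(-124, -85))*(19391 + 43458) = (20381 + (-328 - 4*(-124) + 82*(-85) - 85*(-124)))*(19391 + 43458) = (20381 + (-328 + 496 - 6970 + 10540))*62849 = (20381 + 3738)*62849 = 24119*62849 = 1515855031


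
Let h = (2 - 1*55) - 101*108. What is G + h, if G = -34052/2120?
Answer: -5817843/530 ≈ -10977.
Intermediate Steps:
h = -10961 (h = (2 - 55) - 10908 = -53 - 10908 = -10961)
G = -8513/530 (G = -34052*1/2120 = -8513/530 ≈ -16.062)
G + h = -8513/530 - 10961 = -5817843/530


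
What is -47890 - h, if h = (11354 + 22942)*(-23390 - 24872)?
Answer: 1655145662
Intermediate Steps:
h = -1655193552 (h = 34296*(-48262) = -1655193552)
-47890 - h = -47890 - 1*(-1655193552) = -47890 + 1655193552 = 1655145662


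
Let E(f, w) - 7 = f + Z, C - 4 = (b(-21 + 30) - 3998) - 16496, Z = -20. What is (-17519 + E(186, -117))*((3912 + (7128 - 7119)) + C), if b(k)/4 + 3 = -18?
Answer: 288862938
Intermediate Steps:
b(k) = -84 (b(k) = -12 + 4*(-18) = -12 - 72 = -84)
C = -20574 (C = 4 + ((-84 - 3998) - 16496) = 4 + (-4082 - 16496) = 4 - 20578 = -20574)
E(f, w) = -13 + f (E(f, w) = 7 + (f - 20) = 7 + (-20 + f) = -13 + f)
(-17519 + E(186, -117))*((3912 + (7128 - 7119)) + C) = (-17519 + (-13 + 186))*((3912 + (7128 - 7119)) - 20574) = (-17519 + 173)*((3912 + 9) - 20574) = -17346*(3921 - 20574) = -17346*(-16653) = 288862938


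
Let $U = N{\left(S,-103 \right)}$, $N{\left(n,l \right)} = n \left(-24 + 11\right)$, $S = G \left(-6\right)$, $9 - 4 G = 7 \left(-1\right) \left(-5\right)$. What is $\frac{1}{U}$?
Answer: $- \frac{1}{507} \approx -0.0019724$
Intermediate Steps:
$G = - \frac{13}{2}$ ($G = \frac{9}{4} - \frac{7 \left(-1\right) \left(-5\right)}{4} = \frac{9}{4} - \frac{\left(-7\right) \left(-5\right)}{4} = \frac{9}{4} - \frac{35}{4} = - \frac{13}{2} \approx -6.5$)
$S = 39$ ($S = \left(- \frac{13}{2}\right) \left(-6\right) = 39$)
$N{\left(n,l \right)} = - 13 n$ ($N{\left(n,l \right)} = n \left(-13\right) = - 13 n$)
$U = -507$ ($U = \left(-13\right) 39 = -507$)
$\frac{1}{U} = \frac{1}{-507} = - \frac{1}{507}$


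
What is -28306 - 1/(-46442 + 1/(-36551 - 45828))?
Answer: -108294383178435/3825845519 ≈ -28306.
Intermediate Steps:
-28306 - 1/(-46442 + 1/(-36551 - 45828)) = -28306 - 1/(-46442 + 1/(-82379)) = -28306 - 1/(-46442 - 1/82379) = -28306 - 1/(-3825845519/82379) = -28306 - 1*(-82379/3825845519) = -28306 + 82379/3825845519 = -108294383178435/3825845519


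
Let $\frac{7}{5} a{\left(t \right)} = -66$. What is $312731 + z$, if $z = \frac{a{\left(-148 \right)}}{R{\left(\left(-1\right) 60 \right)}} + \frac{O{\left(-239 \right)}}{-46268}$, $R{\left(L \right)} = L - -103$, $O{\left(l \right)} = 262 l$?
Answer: $\frac{50643074301}{161938} \approx 3.1273 \cdot 10^{5}$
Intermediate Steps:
$a{\left(t \right)} = - \frac{330}{7}$ ($a{\left(t \right)} = \frac{5}{7} \left(-66\right) = - \frac{330}{7}$)
$R{\left(L \right)} = 103 + L$ ($R{\left(L \right)} = L + 103 = 103 + L$)
$z = \frac{41623}{161938}$ ($z = - \frac{330}{7 \left(103 - 60\right)} + \frac{262 \left(-239\right)}{-46268} = - \frac{330}{7 \left(103 - 60\right)} - - \frac{31309}{23134} = - \frac{330}{7 \cdot 43} + \frac{31309}{23134} = \left(- \frac{330}{7}\right) \frac{1}{43} + \frac{31309}{23134} = - \frac{330}{301} + \frac{31309}{23134} = \frac{41623}{161938} \approx 0.25703$)
$312731 + z = 312731 + \frac{41623}{161938} = \frac{50643074301}{161938}$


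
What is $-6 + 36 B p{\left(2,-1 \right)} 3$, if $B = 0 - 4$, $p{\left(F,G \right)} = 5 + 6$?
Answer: $-4758$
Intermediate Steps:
$p{\left(F,G \right)} = 11$
$B = -4$ ($B = 0 - 4 = -4$)
$-6 + 36 B p{\left(2,-1 \right)} 3 = -6 + 36 \left(-4\right) 11 \cdot 3 = -6 + 36 \left(\left(-44\right) 3\right) = -6 + 36 \left(-132\right) = -6 - 4752 = -4758$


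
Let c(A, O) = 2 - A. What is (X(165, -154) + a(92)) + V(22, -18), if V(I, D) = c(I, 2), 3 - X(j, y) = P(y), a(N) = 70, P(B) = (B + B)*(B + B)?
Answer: -94811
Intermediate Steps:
P(B) = 4*B² (P(B) = (2*B)*(2*B) = 4*B²)
X(j, y) = 3 - 4*y²
V(I, D) = 2 - I
(X(165, -154) + a(92)) + V(22, -18) = ((3 - 4*(-154)²) + 70) + (2 - 1*22) = ((3 - 4*23716) + 70) + (2 - 22) = ((3 - 94864) + 70) - 20 = (-94861 + 70) - 20 = -94791 - 20 = -94811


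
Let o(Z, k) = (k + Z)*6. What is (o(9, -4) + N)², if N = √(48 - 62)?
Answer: (30 + I*√14)² ≈ 886.0 + 224.5*I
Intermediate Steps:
o(Z, k) = 6*Z + 6*k (o(Z, k) = (Z + k)*6 = 6*Z + 6*k)
N = I*√14 (N = √(-14) = I*√14 ≈ 3.7417*I)
(o(9, -4) + N)² = ((6*9 + 6*(-4)) + I*√14)² = ((54 - 24) + I*√14)² = (30 + I*√14)²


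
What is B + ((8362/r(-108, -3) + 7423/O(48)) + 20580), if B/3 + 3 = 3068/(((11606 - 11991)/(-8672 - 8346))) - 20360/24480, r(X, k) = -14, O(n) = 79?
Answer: 2648805885217/6204660 ≈ 4.2691e+5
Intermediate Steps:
B = 31952366263/78540 (B = -9 + 3*(3068/(((11606 - 11991)/(-8672 - 8346))) - 20360/24480) = -9 + 3*(3068/((-385/(-17018))) - 20360*1/24480) = -9 + 3*(3068/((-385*(-1/17018))) - 509/612) = -9 + 3*(3068/(385/17018) - 509/612) = -9 + 3*(3068*(17018/385) - 509/612) = -9 + 3*(52211224/385 - 509/612) = -9 + 3*(31953073123/235620) = -9 + 31953073123/78540 = 31952366263/78540 ≈ 4.0683e+5)
B + ((8362/r(-108, -3) + 7423/O(48)) + 20580) = 31952366263/78540 + ((8362/(-14) + 7423/79) + 20580) = 31952366263/78540 + ((8362*(-1/14) + 7423*(1/79)) + 20580) = 31952366263/78540 + ((-4181/7 + 7423/79) + 20580) = 31952366263/78540 + (-278338/553 + 20580) = 31952366263/78540 + 11102402/553 = 2648805885217/6204660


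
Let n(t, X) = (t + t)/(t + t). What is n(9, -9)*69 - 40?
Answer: 29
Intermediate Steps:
n(t, X) = 1 (n(t, X) = (2*t)/((2*t)) = (2*t)*(1/(2*t)) = 1)
n(9, -9)*69 - 40 = 1*69 - 40 = 69 - 40 = 29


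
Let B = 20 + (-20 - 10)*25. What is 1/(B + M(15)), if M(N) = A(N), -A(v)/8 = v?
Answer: -1/850 ≈ -0.0011765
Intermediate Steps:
A(v) = -8*v
M(N) = -8*N
B = -730 (B = 20 - 30*25 = 20 - 750 = -730)
1/(B + M(15)) = 1/(-730 - 8*15) = 1/(-730 - 120) = 1/(-850) = -1/850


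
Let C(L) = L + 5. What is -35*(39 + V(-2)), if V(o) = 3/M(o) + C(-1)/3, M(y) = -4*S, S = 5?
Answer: -16877/12 ≈ -1406.4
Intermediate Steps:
M(y) = -20 (M(y) = -4*5 = -20)
C(L) = 5 + L
V(o) = 71/60 (V(o) = 3/(-20) + (5 - 1)/3 = 3*(-1/20) + 4*(⅓) = -3/20 + 4/3 = 71/60)
-35*(39 + V(-2)) = -35*(39 + 71/60) = -35*2411/60 = -16877/12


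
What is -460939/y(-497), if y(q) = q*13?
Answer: 460939/6461 ≈ 71.342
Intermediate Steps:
y(q) = 13*q
-460939/y(-497) = -460939/(13*(-497)) = -460939/(-6461) = -460939*(-1/6461) = 460939/6461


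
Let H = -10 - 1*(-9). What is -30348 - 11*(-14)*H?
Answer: -30502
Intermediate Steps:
H = -1 (H = -10 + 9 = -1)
-30348 - 11*(-14)*H = -30348 - 11*(-14)*(-1) = -30348 - (-154)*(-1) = -30348 - 1*154 = -30348 - 154 = -30502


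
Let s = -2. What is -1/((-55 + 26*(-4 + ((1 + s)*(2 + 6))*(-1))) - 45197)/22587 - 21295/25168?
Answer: -5428935986063/6416316555792 ≈ -0.84611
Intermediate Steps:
-1/((-55 + 26*(-4 + ((1 + s)*(2 + 6))*(-1))) - 45197)/22587 - 21295/25168 = -1/((-55 + 26*(-4 + ((1 - 2)*(2 + 6))*(-1))) - 45197)/22587 - 21295/25168 = -1/((-55 + 26*(-4 - 1*8*(-1))) - 45197)*(1/22587) - 21295*1/25168 = -1/((-55 + 26*(-4 - 8*(-1))) - 45197)*(1/22587) - 21295/25168 = -1/((-55 + 26*(-4 + 8)) - 45197)*(1/22587) - 21295/25168 = -1/((-55 + 26*4) - 45197)*(1/22587) - 21295/25168 = -1/((-55 + 104) - 45197)*(1/22587) - 21295/25168 = -1/(49 - 45197)*(1/22587) - 21295/25168 = -1/(-45148)*(1/22587) - 21295/25168 = -1*(-1/45148)*(1/22587) - 21295/25168 = (1/45148)*(1/22587) - 21295/25168 = 1/1019757876 - 21295/25168 = -5428935986063/6416316555792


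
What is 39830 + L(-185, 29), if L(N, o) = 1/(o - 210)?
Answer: 7209229/181 ≈ 39830.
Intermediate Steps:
L(N, o) = 1/(-210 + o)
39830 + L(-185, 29) = 39830 + 1/(-210 + 29) = 39830 + 1/(-181) = 39830 - 1/181 = 7209229/181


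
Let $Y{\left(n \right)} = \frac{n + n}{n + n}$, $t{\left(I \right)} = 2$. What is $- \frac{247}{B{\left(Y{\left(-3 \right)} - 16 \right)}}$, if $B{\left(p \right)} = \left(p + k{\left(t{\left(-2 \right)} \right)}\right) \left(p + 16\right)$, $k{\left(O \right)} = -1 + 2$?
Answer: $\frac{247}{14} \approx 17.643$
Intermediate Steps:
$k{\left(O \right)} = 1$
$Y{\left(n \right)} = 1$ ($Y{\left(n \right)} = \frac{2 n}{2 n} = 2 n \frac{1}{2 n} = 1$)
$B{\left(p \right)} = \left(1 + p\right) \left(16 + p\right)$ ($B{\left(p \right)} = \left(p + 1\right) \left(p + 16\right) = \left(1 + p\right) \left(16 + p\right)$)
$- \frac{247}{B{\left(Y{\left(-3 \right)} - 16 \right)}} = - \frac{247}{16 + \left(1 - 16\right)^{2} + 17 \left(1 - 16\right)} = - \frac{247}{16 + \left(-15\right)^{2} + 17 \left(-15\right)} = - \frac{247}{16 + 225 - 255} = - \frac{247}{-14} = \left(-247\right) \left(- \frac{1}{14}\right) = \frac{247}{14}$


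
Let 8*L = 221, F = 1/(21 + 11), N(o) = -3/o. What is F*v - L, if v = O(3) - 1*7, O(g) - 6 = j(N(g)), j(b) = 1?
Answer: -221/8 ≈ -27.625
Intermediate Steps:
O(g) = 7 (O(g) = 6 + 1 = 7)
F = 1/32 ≈ 0.031250
v = 0 (v = 7 - 1*7 = 7 - 7 = 0)
L = 221/8 (L = (1/8)*221 = 221/8 ≈ 27.625)
F*v - L = (1/32)*0 - 1*221/8 = 0 - 221/8 = -221/8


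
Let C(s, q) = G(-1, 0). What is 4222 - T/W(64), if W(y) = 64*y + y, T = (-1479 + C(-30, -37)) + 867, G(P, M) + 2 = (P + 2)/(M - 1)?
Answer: 3512827/832 ≈ 4222.1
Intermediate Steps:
G(P, M) = -2 + (2 + P)/(-1 + M) (G(P, M) = -2 + (P + 2)/(M - 1) = -2 + (2 + P)/(-1 + M))
C(s, q) = -3 (C(s, q) = (4 - 1 - 2*0)/(-1 + 0) = (4 - 1 + 0)/(-1) = -1*3 = -3)
T = -615 (T = (-1479 - 3) + 867 = -1482 + 867 = -615)
W(y) = 65*y
4222 - T/W(64) = 4222 - (-615)/(65*64) = 4222 - (-615)/4160 = 4222 - 1*(-123/832) = 4222 + 123/832 = 3512827/832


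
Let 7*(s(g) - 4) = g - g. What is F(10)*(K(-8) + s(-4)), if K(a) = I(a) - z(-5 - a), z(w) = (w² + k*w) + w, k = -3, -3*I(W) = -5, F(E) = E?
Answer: 80/3 ≈ 26.667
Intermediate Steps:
I(W) = 5/3 (I(W) = -⅓*(-5) = 5/3)
z(w) = w² - 2*w (z(w) = (w² - 3*w) + w = w² - 2*w)
s(g) = 4 (s(g) = 4 + (g - g)/7 = 4 + (⅐)*0 = 4 + 0 = 4)
K(a) = 5/3 - (-7 - a)*(-5 - a) (K(a) = 5/3 - (-5 - a)*(-2 + (-5 - a)) = 5/3 - (-5 - a)*(-7 - a) = 5/3 - (-7 - a)*(-5 - a))
F(10)*(K(-8) + s(-4)) = 10*((5/3 - (5 - 8)*(7 - 8)) + 4) = 10*((5/3 - 1*(-3)*(-1)) + 4) = 10*((5/3 - 3) + 4) = 10*(-4/3 + 4) = 10*(8/3) = 80/3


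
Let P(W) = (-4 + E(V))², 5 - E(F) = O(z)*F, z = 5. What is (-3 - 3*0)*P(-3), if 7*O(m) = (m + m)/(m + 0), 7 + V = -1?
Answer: -1587/49 ≈ -32.388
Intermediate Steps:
V = -8 (V = -7 - 1 = -8)
O(m) = 2/7 (O(m) = ((m + m)/(m + 0))/7 = ((2*m)/m)/7 = (⅐)*2 = 2/7)
E(F) = 5 - 2*F/7
P(W) = 529/49 (P(W) = (-4 + (5 - 2/7*(-8)))² = (-4 + (5 + 16/7))² = (-4 + 51/7)² = (23/7)² = 529/49)
(-3 - 3*0)*P(-3) = (-3 - 3*0)*(529/49) = (-3 + 0)*(529/49) = -3*529/49 = -1587/49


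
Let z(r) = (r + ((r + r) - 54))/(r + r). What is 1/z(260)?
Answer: 260/363 ≈ 0.71625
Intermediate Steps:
z(r) = (-54 + 3*r)/(2*r) (z(r) = (r + (2*r - 54))/((2*r)) = (r + (-54 + 2*r))*(1/(2*r)) = (-54 + 3*r)*(1/(2*r)) = (-54 + 3*r)/(2*r))
1/z(260) = 1/(3/2 - 27/260) = 1/(363/260) = 260/363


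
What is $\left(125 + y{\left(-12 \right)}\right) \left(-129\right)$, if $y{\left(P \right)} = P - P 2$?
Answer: $-17673$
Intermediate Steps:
$y{\left(P \right)} = - P$ ($y{\left(P \right)} = P - 2 P = - P$)
$\left(125 + y{\left(-12 \right)}\right) \left(-129\right) = \left(125 - -12\right) \left(-129\right) = \left(125 + 12\right) \left(-129\right) = 137 \left(-129\right) = -17673$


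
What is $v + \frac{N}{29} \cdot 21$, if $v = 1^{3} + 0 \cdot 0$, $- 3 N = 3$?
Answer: $\frac{8}{29} \approx 0.27586$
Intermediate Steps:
$N = -1$ ($N = \left(- \frac{1}{3}\right) 3 = -1$)
$v = 1$ ($v = 1 + 0 = 1$)
$v + \frac{N}{29} \cdot 21 = 1 + - \frac{1}{29} \cdot 21 = 1 + \left(-1\right) \frac{1}{29} \cdot 21 = 1 - \frac{21}{29} = \frac{8}{29}$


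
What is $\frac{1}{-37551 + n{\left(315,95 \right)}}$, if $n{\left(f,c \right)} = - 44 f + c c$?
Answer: $- \frac{1}{42386} \approx -2.3593 \cdot 10^{-5}$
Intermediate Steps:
$n{\left(f,c \right)} = c^{2} - 44 f$ ($n{\left(f,c \right)} = - 44 f + c^{2} = c^{2} - 44 f$)
$\frac{1}{-37551 + n{\left(315,95 \right)}} = \frac{1}{-37551 + \left(95^{2} - 13860\right)} = \frac{1}{-37551 + \left(9025 - 13860\right)} = \frac{1}{-37551 - 4835} = \frac{1}{-42386} = - \frac{1}{42386}$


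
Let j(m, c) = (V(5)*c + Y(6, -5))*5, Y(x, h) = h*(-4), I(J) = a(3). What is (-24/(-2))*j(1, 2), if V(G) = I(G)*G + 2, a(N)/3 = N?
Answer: 6840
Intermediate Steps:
a(N) = 3*N
I(J) = 9 (I(J) = 3*3 = 9)
Y(x, h) = -4*h
V(G) = 2 + 9*G (V(G) = 9*G + 2 = 2 + 9*G)
j(m, c) = 100 + 235*c (j(m, c) = ((2 + 9*5)*c - 4*(-5))*5 = ((2 + 45)*c + 20)*5 = (47*c + 20)*5 = (20 + 47*c)*5 = 100 + 235*c)
(-24/(-2))*j(1, 2) = (-24/(-2))*(100 + 235*2) = (-24*(-1/2))*(100 + 470) = 12*570 = 6840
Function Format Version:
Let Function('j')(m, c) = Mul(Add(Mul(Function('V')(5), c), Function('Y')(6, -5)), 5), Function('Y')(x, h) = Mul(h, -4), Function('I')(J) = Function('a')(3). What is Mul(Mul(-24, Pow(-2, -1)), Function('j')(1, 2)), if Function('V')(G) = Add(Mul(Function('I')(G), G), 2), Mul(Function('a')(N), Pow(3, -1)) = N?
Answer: 6840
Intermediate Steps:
Function('a')(N) = Mul(3, N)
Function('I')(J) = 9 (Function('I')(J) = Mul(3, 3) = 9)
Function('Y')(x, h) = Mul(-4, h)
Function('V')(G) = Add(2, Mul(9, G)) (Function('V')(G) = Add(Mul(9, G), 2) = Add(2, Mul(9, G)))
Function('j')(m, c) = Add(100, Mul(235, c)) (Function('j')(m, c) = Mul(Add(Mul(Add(2, Mul(9, 5)), c), Mul(-4, -5)), 5) = Mul(Add(Mul(Add(2, 45), c), 20), 5) = Mul(Add(Mul(47, c), 20), 5) = Mul(Add(20, Mul(47, c)), 5) = Add(100, Mul(235, c)))
Mul(Mul(-24, Pow(-2, -1)), Function('j')(1, 2)) = Mul(Mul(-24, Pow(-2, -1)), Add(100, Mul(235, 2))) = Mul(Mul(-24, Rational(-1, 2)), Add(100, 470)) = Mul(12, 570) = 6840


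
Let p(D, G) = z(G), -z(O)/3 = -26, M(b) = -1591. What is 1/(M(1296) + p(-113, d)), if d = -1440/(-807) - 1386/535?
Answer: -1/1513 ≈ -0.00066094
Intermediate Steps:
d = -116034/143915 (d = -1440*(-1/807) - 1386*1/535 = 480/269 - 1386/535 = -116034/143915 ≈ -0.80627)
z(O) = 78 (z(O) = -3*(-26) = 78)
p(D, G) = 78
1/(M(1296) + p(-113, d)) = 1/(-1591 + 78) = 1/(-1513) = -1/1513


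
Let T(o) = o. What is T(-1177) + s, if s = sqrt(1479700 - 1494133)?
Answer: -1177 + I*sqrt(14433) ≈ -1177.0 + 120.14*I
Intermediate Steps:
s = I*sqrt(14433) (s = sqrt(-14433) = I*sqrt(14433) ≈ 120.14*I)
T(-1177) + s = -1177 + I*sqrt(14433)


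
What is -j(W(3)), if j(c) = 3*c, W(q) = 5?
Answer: -15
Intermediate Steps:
-j(W(3)) = -3*5 = -1*15 = -15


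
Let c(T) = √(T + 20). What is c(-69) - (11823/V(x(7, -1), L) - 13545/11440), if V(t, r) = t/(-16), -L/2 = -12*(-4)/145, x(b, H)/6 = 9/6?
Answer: 144280255/6864 + 7*I ≈ 21020.0 + 7.0*I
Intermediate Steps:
x(b, H) = 9 (x(b, H) = 6*(9/6) = 6*(9*(⅙)) = 6*(3/2) = 9)
L = -96/145 (L = -2*(-12*(-4))/145 = -96/145 ≈ -0.66207)
V(t, r) = -t/16 (V(t, r) = t*(-1/16) = -t/16)
c(T) = √(20 + T)
c(-69) - (11823/V(x(7, -1), L) - 13545/11440) = √(20 - 69) - (11823/((-1/16*9)) - 13545/11440) = √(-49) - (11823/(-9/16) - 13545*1/11440) = 7*I - (11823*(-16/9) - 2709/2288) = 7*I - (-63056/3 - 2709/2288) = 7*I - 1*(-144280255/6864) = 7*I + 144280255/6864 = 144280255/6864 + 7*I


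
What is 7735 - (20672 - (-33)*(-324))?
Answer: -2245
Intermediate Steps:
7735 - (20672 - (-33)*(-324)) = 7735 - (20672 - 1*10692) = 7735 - (20672 - 10692) = 7735 - 1*9980 = 7735 - 9980 = -2245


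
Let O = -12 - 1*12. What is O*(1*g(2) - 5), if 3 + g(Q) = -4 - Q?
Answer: 336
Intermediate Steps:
g(Q) = -7 - Q (g(Q) = -3 + (-4 - Q) = -7 - Q)
O = -24 (O = -12 - 12 = -24)
O*(1*g(2) - 5) = -24*(1*(-7 - 1*2) - 5) = -24*(1*(-7 - 2) - 5) = -24*(1*(-9) - 5) = -24*(-9 - 5) = -24*(-14) = 336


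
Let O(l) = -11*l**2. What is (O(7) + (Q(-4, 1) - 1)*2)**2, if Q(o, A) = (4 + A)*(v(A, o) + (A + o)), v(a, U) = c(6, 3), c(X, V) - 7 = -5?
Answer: 303601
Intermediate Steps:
c(X, V) = 2 (c(X, V) = 7 - 5 = 2)
v(a, U) = 2
Q(o, A) = (4 + A)*(2 + A + o) (Q(o, A) = (4 + A)*(2 + (A + o)) = (4 + A)*(2 + A + o))
(O(7) + (Q(-4, 1) - 1)*2)**2 = (-11*7**2 + ((8 + 1**2 + 4*(-4) + 6*1 + 1*(-4)) - 1)*2)**2 = (-11*49 + ((8 + 1 - 16 + 6 - 4) - 1)*2)**2 = (-539 + (-5 - 1)*2)**2 = (-539 - 6*2)**2 = (-539 - 12)**2 = (-551)**2 = 303601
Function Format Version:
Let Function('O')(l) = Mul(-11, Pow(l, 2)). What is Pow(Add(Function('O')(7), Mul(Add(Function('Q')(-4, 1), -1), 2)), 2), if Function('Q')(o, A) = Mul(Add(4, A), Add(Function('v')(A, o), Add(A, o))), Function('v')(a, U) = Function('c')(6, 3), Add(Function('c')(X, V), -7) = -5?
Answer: 303601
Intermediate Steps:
Function('c')(X, V) = 2 (Function('c')(X, V) = Add(7, -5) = 2)
Function('v')(a, U) = 2
Function('Q')(o, A) = Mul(Add(4, A), Add(2, A, o)) (Function('Q')(o, A) = Mul(Add(4, A), Add(2, Add(A, o))) = Mul(Add(4, A), Add(2, A, o)))
Pow(Add(Function('O')(7), Mul(Add(Function('Q')(-4, 1), -1), 2)), 2) = Pow(Add(Mul(-11, Pow(7, 2)), Mul(Add(Add(8, Pow(1, 2), Mul(4, -4), Mul(6, 1), Mul(1, -4)), -1), 2)), 2) = Pow(Add(Mul(-11, 49), Mul(Add(Add(8, 1, -16, 6, -4), -1), 2)), 2) = Pow(Add(-539, Mul(Add(-5, -1), 2)), 2) = Pow(Add(-539, Mul(-6, 2)), 2) = Pow(Add(-539, -12), 2) = Pow(-551, 2) = 303601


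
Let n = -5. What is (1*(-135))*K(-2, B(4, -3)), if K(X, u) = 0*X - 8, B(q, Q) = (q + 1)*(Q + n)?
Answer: 1080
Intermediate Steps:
B(q, Q) = (1 + q)*(-5 + Q) (B(q, Q) = (q + 1)*(Q - 5) = (1 + q)*(-5 + Q))
K(X, u) = -8 (K(X, u) = 0 - 8 = -8)
(1*(-135))*K(-2, B(4, -3)) = (1*(-135))*(-8) = -135*(-8) = 1080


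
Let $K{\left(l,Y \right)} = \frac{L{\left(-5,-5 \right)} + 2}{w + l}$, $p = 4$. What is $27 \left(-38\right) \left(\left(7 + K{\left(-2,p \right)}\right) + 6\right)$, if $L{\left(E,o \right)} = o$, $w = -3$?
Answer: $- \frac{69768}{5} \approx -13954.0$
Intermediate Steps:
$K{\left(l,Y \right)} = - \frac{3}{-3 + l}$ ($K{\left(l,Y \right)} = \frac{-5 + 2}{-3 + l} = - \frac{3}{-3 + l}$)
$27 \left(-38\right) \left(\left(7 + K{\left(-2,p \right)}\right) + 6\right) = 27 \left(-38\right) \left(\left(7 - \frac{3}{-3 - 2}\right) + 6\right) = - 1026 \left(\left(7 - \frac{3}{-5}\right) + 6\right) = - 1026 \left(\left(7 - - \frac{3}{5}\right) + 6\right) = - 1026 \left(\left(7 + \frac{3}{5}\right) + 6\right) = - 1026 \left(\frac{38}{5} + 6\right) = \left(-1026\right) \frac{68}{5} = - \frac{69768}{5}$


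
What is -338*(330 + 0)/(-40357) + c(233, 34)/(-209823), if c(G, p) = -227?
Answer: 23412818459/8467826811 ≈ 2.7649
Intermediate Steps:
-338*(330 + 0)/(-40357) + c(233, 34)/(-209823) = -338*(330 + 0)/(-40357) - 227/(-209823) = -338*330*(-1/40357) - 227*(-1/209823) = -111540*(-1/40357) + 227/209823 = 111540/40357 + 227/209823 = 23412818459/8467826811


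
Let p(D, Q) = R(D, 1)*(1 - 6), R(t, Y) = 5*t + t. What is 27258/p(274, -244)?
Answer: -4543/1370 ≈ -3.3161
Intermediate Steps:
R(t, Y) = 6*t
p(D, Q) = -30*D (p(D, Q) = (6*D)*(1 - 6) = (6*D)*(-5) = -30*D)
27258/p(274, -244) = 27258/((-30*274)) = 27258/(-8220) = 27258*(-1/8220) = -4543/1370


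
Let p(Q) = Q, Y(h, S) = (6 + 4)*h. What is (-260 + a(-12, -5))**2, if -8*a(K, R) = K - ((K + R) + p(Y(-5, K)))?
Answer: 4558225/64 ≈ 71222.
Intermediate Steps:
Y(h, S) = 10*h
a(K, R) = -25/4 + R/8 (a(K, R) = -(K - ((K + R) + 10*(-5)))/8 = -(K - ((K + R) - 50))/8 = -(K - (-50 + K + R))/8 = -(K + (50 - K - R))/8 = -(50 - R)/8 = -25/4 + R/8)
(-260 + a(-12, -5))**2 = (-260 + (-25/4 + (1/8)*(-5)))**2 = (-260 + (-25/4 - 5/8))**2 = (-260 - 55/8)**2 = (-2135/8)**2 = 4558225/64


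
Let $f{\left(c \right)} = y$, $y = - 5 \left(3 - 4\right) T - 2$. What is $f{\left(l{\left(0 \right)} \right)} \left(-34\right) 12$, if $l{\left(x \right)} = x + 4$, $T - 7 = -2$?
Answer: $-9384$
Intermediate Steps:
$T = 5$ ($T = 7 - 2 = 5$)
$y = 23$ ($y = - 5 \left(3 - 4\right) 5 - 2 = \left(-5\right) \left(-1\right) 5 - 2 = 5 \cdot 5 - 2 = 25 - 2 = 23$)
$l{\left(x \right)} = 4 + x$
$f{\left(c \right)} = 23$
$f{\left(l{\left(0 \right)} \right)} \left(-34\right) 12 = 23 \left(-34\right) 12 = \left(-782\right) 12 = -9384$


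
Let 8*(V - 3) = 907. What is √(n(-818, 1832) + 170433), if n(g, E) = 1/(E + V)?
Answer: √41407476183073/15587 ≈ 412.84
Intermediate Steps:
V = 931/8 (V = 3 + (⅛)*907 = 3 + 907/8 = 931/8 ≈ 116.38)
n(g, E) = 1/(931/8 + E) (n(g, E) = 1/(E + 931/8) = 1/(931/8 + E))
√(n(-818, 1832) + 170433) = √(8/(931 + 8*1832) + 170433) = √(8/(931 + 14656) + 170433) = √(8/15587 + 170433) = √(2656539179/15587) = √41407476183073/15587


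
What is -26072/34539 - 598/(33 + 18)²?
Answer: -29489198/29945313 ≈ -0.98477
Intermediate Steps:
-26072/34539 - 598/(33 + 18)² = -26072*1/34539 - 598/(51²) = -26072/34539 - 598/2601 = -29489198/29945313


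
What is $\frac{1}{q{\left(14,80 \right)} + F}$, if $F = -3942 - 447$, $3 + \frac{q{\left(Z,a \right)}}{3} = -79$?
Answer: $- \frac{1}{4635} \approx -0.00021575$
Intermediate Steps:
$q{\left(Z,a \right)} = -246$ ($q{\left(Z,a \right)} = -9 + 3 \left(-79\right) = -9 - 237 = -246$)
$F = -4389$
$\frac{1}{q{\left(14,80 \right)} + F} = \frac{1}{-246 - 4389} = \frac{1}{-4635} = - \frac{1}{4635}$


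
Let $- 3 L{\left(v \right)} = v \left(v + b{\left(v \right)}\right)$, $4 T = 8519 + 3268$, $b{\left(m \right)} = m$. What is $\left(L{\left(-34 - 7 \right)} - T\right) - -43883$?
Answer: $\frac{477787}{12} \approx 39816.0$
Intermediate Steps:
$T = \frac{11787}{4}$ ($T = \frac{8519 + 3268}{4} = \frac{1}{4} \cdot 11787 = \frac{11787}{4} \approx 2946.8$)
$L{\left(v \right)} = - \frac{2 v^{2}}{3}$ ($L{\left(v \right)} = - \frac{v \left(v + v\right)}{3} = - \frac{v 2 v}{3} = - \frac{2 v^{2}}{3}$)
$\left(L{\left(-34 - 7 \right)} - T\right) - -43883 = \left(- \frac{2 \left(-34 - 7\right)^{2}}{3} - \frac{11787}{4}\right) - -43883 = \left(- \frac{2 \left(-34 - 7\right)^{2}}{3} - \frac{11787}{4}\right) + 43883 = \left(- \frac{2 \left(-41\right)^{2}}{3} - \frac{11787}{4}\right) + 43883 = \left(\left(- \frac{2}{3}\right) 1681 - \frac{11787}{4}\right) + 43883 = \left(- \frac{3362}{3} - \frac{11787}{4}\right) + 43883 = - \frac{48809}{12} + 43883 = \frac{477787}{12}$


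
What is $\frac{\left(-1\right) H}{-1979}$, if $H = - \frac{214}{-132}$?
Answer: $\frac{107}{130614} \approx 0.00081921$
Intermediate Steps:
$H = \frac{107}{66}$ ($H = \left(-214\right) \left(- \frac{1}{132}\right) = \frac{107}{66} \approx 1.6212$)
$\frac{\left(-1\right) H}{-1979} = \frac{\left(-1\right) \frac{107}{66}}{-1979} = \left(- \frac{107}{66}\right) \left(- \frac{1}{1979}\right) = \frac{107}{130614}$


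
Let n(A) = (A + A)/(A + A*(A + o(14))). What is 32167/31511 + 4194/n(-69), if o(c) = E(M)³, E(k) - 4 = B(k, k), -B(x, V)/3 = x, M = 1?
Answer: -4427231822/31511 ≈ -1.4050e+5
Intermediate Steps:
B(x, V) = -3*x
E(k) = 4 - 3*k
o(c) = 1 (o(c) = (4 - 3*1)³ = (4 - 3)³ = 1³ = 1)
n(A) = 2*A/(A + A*(1 + A)) (n(A) = (A + A)/(A + A*(A + 1)) = (2*A)/(A + A*(1 + A)) = 2*A/(A + A*(1 + A)))
32167/31511 + 4194/n(-69) = 32167/31511 + 4194/((2/(2 - 69))) = 32167*(1/31511) + 4194/((2/(-67))) = 32167/31511 + 4194/((2*(-1/67))) = 32167/31511 + 4194/(-2/67) = 32167/31511 + 4194*(-67/2) = 32167/31511 - 140499 = -4427231822/31511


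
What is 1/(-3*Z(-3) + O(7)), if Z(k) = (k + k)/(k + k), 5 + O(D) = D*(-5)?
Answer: -1/43 ≈ -0.023256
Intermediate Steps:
O(D) = -5 - 5*D (O(D) = -5 + D*(-5) = -5 - 5*D)
Z(k) = 1 (Z(k) = (2*k)/((2*k)) = (2*k)*(1/(2*k)) = 1)
1/(-3*Z(-3) + O(7)) = 1/(-3*1 + (-5 - 5*7)) = 1/(-3 + (-5 - 35)) = 1/(-3 - 40) = 1/(-43) = -1/43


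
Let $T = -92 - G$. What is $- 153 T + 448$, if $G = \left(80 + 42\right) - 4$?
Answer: $32578$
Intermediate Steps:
$G = 118$ ($G = 122 - 4 = 118$)
$T = -210$ ($T = -92 - 118 = -210$)
$- 153 T + 448 = \left(-153\right) \left(-210\right) + 448 = 32130 + 448 = 32578$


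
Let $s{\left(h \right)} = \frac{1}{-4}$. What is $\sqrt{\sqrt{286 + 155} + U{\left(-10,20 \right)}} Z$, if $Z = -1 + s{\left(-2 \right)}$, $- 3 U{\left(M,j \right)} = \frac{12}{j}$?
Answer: $- \frac{\sqrt{130}}{2} \approx -5.7009$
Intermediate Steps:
$U{\left(M,j \right)} = - \frac{4}{j}$ ($U{\left(M,j \right)} = - \frac{12 \frac{1}{j}}{3} = - \frac{4}{j}$)
$s{\left(h \right)} = - \frac{1}{4}$
$Z = - \frac{5}{4}$ ($Z = -1 - \frac{1}{4} = - \frac{5}{4} \approx -1.25$)
$\sqrt{\sqrt{286 + 155} + U{\left(-10,20 \right)}} Z = \sqrt{\sqrt{286 + 155} - \frac{4}{20}} \left(- \frac{5}{4}\right) = \sqrt{\sqrt{441} - \frac{1}{5}} \left(- \frac{5}{4}\right) = \sqrt{21 - \frac{1}{5}} \left(- \frac{5}{4}\right) = \sqrt{\frac{104}{5}} \left(- \frac{5}{4}\right) = \frac{2 \sqrt{130}}{5} \left(- \frac{5}{4}\right) = - \frac{\sqrt{130}}{2}$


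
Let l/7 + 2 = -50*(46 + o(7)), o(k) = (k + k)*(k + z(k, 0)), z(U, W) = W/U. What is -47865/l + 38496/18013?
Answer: 2802929589/908107382 ≈ 3.0866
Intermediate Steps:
o(k) = 2*k**2 (o(k) = (k + k)*(k + 0/k) = (2*k)*(k + 0) = (2*k)*k = 2*k**2)
l = -50414 (l = -14 + 7*(-50*(46 + 2*7**2)) = -14 + 7*(-50*(46 + 2*49)) = -14 + 7*(-50*(46 + 98)) = -14 + 7*(-50*144) = -14 + 7*(-7200) = -14 - 50400 = -50414)
-47865/l + 38496/18013 = -47865/(-50414) + 38496/18013 = -47865*(-1/50414) + 38496*(1/18013) = 47865/50414 + 38496/18013 = 2802929589/908107382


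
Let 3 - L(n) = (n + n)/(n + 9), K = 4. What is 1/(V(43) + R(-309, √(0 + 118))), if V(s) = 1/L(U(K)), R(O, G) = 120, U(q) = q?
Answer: 31/3733 ≈ 0.0083043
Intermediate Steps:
L(n) = 3 - 2*n/(9 + n) (L(n) = 3 - (n + n)/(n + 9) = 3 - 2*n/(9 + n))
V(s) = 13/31 (V(s) = 1/((27 + 4)/(9 + 4)) = 1/(31/13) = 13/31)
1/(V(43) + R(-309, √(0 + 118))) = 1/(13/31 + 120) = 1/(3733/31) = 31/3733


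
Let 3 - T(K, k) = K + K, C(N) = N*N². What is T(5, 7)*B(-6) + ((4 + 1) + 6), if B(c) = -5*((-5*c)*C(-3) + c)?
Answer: -28549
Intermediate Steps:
C(N) = N³
B(c) = -680*c (B(c) = -5*(-5*c*(-3)³ + c) = -5*(-5*c*(-27) + c) = -5*(135*c + c) = -680*c)
T(K, k) = 3 - 2*K (T(K, k) = 3 - (K + K) = 3 - 2*K)
T(5, 7)*B(-6) + ((4 + 1) + 6) = (3 - 2*5)*(-680*(-6)) + ((4 + 1) + 6) = (3 - 10)*4080 + (5 + 6) = -7*4080 + 11 = -28560 + 11 = -28549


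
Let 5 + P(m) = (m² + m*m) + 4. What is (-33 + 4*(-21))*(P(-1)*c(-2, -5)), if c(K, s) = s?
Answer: 585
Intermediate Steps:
P(m) = -1 + 2*m² (P(m) = -5 + ((m² + m*m) + 4) = -5 + ((m² + m²) + 4) = -5 + (2*m² + 4) = -5 + (4 + 2*m²) = -1 + 2*m²)
(-33 + 4*(-21))*(P(-1)*c(-2, -5)) = (-33 + 4*(-21))*((-1 + 2*(-1)²)*(-5)) = (-33 - 84)*((-1 + 2*1)*(-5)) = -117*(-1 + 2)*(-5) = -117*(-5) = 585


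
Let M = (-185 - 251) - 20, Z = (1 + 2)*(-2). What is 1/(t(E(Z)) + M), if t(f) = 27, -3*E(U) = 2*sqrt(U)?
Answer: -1/429 ≈ -0.0023310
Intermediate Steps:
Z = -6 (Z = 3*(-2) = -6)
M = -456 (M = -436 - 20 = -456)
E(U) = -2*sqrt(U)/3
1/(t(E(Z)) + M) = 1/(27 - 456) = 1/(-429) = -1/429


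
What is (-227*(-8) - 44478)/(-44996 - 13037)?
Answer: 42662/58033 ≈ 0.73513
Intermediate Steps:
(-227*(-8) - 44478)/(-44996 - 13037) = (1816 - 44478)/(-58033) = -42662*(-1/58033) = 42662/58033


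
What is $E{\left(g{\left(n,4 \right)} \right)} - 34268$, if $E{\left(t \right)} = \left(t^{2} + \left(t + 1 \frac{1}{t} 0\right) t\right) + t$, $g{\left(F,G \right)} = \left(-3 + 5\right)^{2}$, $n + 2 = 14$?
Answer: $-34232$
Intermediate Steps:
$n = 12$ ($n = -2 + 14 = 12$)
$g{\left(F,G \right)} = 4$ ($g{\left(F,G \right)} = 2^{2} = 4$)
$E{\left(t \right)} = t + 2 t^{2}$ ($E{\left(t \right)} = \left(t^{2} + \left(t + \frac{1}{t} 0\right) t\right) + t = \left(t^{2} + \left(t + 0\right) t\right) + t = \left(t^{2} + t t\right) + t = \left(t^{2} + t^{2}\right) + t = 2 t^{2} + t = t + 2 t^{2}$)
$E{\left(g{\left(n,4 \right)} \right)} - 34268 = 4 \left(1 + 2 \cdot 4\right) - 34268 = 4 \left(1 + 8\right) - 34268 = 4 \cdot 9 - 34268 = 36 - 34268 = -34232$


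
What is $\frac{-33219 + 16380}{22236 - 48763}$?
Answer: $\frac{16839}{26527} \approx 0.63479$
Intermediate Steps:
$\frac{-33219 + 16380}{22236 - 48763} = - \frac{16839}{-26527} = \left(-16839\right) \left(- \frac{1}{26527}\right) = \frac{16839}{26527}$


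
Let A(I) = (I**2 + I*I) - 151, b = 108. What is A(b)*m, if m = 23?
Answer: 533071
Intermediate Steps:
A(I) = -151 + 2*I**2 (A(I) = (I**2 + I**2) - 151 = 2*I**2 - 151 = -151 + 2*I**2)
A(b)*m = (-151 + 2*108**2)*23 = (-151 + 2*11664)*23 = (-151 + 23328)*23 = 23177*23 = 533071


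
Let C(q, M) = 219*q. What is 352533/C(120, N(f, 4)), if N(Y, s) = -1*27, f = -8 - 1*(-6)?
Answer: 117511/8760 ≈ 13.414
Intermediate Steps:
f = -2 (f = -8 + 6 = -2)
N(Y, s) = -27
352533/C(120, N(f, 4)) = 352533/((219*120)) = 352533/26280 = 352533*(1/26280) = 117511/8760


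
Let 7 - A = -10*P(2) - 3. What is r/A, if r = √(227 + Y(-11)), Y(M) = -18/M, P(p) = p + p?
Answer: √27665/550 ≈ 0.30241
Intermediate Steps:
P(p) = 2*p
A = 50 (A = 7 - (-20*2 - 3) = 7 - (-10*4 - 3) = 7 - (-40 - 3) = 7 - 1*(-43) = 7 + 43 = 50)
r = √27665/11 (r = √(227 - 18/(-11)) = √(227 - 18*(-1/11)) = √(227 + 18/11) = √(2515/11) = √27665/11 ≈ 15.121)
r/A = (√27665/11)/50 = (√27665/11)*(1/50) = √27665/550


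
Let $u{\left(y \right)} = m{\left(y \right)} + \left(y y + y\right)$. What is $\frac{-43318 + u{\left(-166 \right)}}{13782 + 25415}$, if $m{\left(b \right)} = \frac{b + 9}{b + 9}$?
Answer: $- \frac{15927}{39197} \approx -0.40633$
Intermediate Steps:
$m{\left(b \right)} = 1$ ($m{\left(b \right)} = \frac{9 + b}{9 + b} = 1$)
$u{\left(y \right)} = 1 + y + y^{2}$ ($u{\left(y \right)} = 1 + \left(y y + y\right) = 1 + \left(y^{2} + y\right) = 1 + \left(y + y^{2}\right) = 1 + y + y^{2}$)
$\frac{-43318 + u{\left(-166 \right)}}{13782 + 25415} = \frac{-43318 + \left(1 - 166 + \left(-166\right)^{2}\right)}{13782 + 25415} = \frac{-43318 + \left(1 - 166 + 27556\right)}{39197} = \left(-43318 + 27391\right) \frac{1}{39197} = \left(-15927\right) \frac{1}{39197} = - \frac{15927}{39197}$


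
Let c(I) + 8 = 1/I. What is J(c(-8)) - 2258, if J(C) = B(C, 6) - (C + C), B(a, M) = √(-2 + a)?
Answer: -8967/4 + 9*I*√2/4 ≈ -2241.8 + 3.182*I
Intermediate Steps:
c(I) = -8 + 1/I
J(C) = √(-2 + C) - 2*C (J(C) = √(-2 + C) - (C + C) = √(-2 + C) - 2*C)
J(c(-8)) - 2258 = (√(-2 + (-8 + 1/(-8))) - 2*(-8 + 1/(-8))) - 2258 = (√(-2 + (-8 - ⅛)) - 2*(-8 - ⅛)) - 2258 = (√(-2 - 65/8) - 2*(-65/8)) - 2258 = (√(-81/8) + 65/4) - 2258 = (9*I*√2/4 + 65/4) - 2258 = (65/4 + 9*I*√2/4) - 2258 = -8967/4 + 9*I*√2/4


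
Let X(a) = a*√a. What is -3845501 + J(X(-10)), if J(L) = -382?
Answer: -3845883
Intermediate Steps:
X(a) = a^(3/2)
-3845501 + J(X(-10)) = -3845501 - 382 = -3845883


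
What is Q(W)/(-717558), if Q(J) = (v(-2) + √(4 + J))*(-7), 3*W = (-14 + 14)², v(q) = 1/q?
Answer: 7/478372 ≈ 1.4633e-5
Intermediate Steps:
W = 0 (W = (-14 + 14)²/3 = (⅓)*0² = (⅓)*0 = 0)
Q(J) = 7/2 - 7*√(4 + J) (Q(J) = (1/(-2) + √(4 + J))*(-7) = (-½ + √(4 + J))*(-7) = 7/2 - 7*√(4 + J))
Q(W)/(-717558) = (7/2 - 7*√(4 + 0))/(-717558) = (7/2 - 7*√4)*(-1/717558) = (7/2 - 7*2)*(-1/717558) = (7/2 - 14)*(-1/717558) = -21/2*(-1/717558) = 7/478372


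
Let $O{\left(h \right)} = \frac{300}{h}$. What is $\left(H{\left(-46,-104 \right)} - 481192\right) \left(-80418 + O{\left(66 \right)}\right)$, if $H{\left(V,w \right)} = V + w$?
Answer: $\frac{425770103416}{11} \approx 3.8706 \cdot 10^{10}$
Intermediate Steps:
$\left(H{\left(-46,-104 \right)} - 481192\right) \left(-80418 + O{\left(66 \right)}\right) = \left(\left(-46 - 104\right) - 481192\right) \left(-80418 + \frac{300}{66}\right) = \left(-150 - 481192\right) \left(-80418 + 300 \cdot \frac{1}{66}\right) = - 481342 \left(-80418 + \frac{50}{11}\right) = \left(-481342\right) \left(- \frac{884548}{11}\right) = \frac{425770103416}{11}$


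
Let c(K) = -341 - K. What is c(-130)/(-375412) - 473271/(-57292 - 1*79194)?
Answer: 88850205599/25619241116 ≈ 3.4681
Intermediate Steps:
c(-130)/(-375412) - 473271/(-57292 - 1*79194) = (-341 - 1*(-130))/(-375412) - 473271/(-57292 - 1*79194) = (-341 + 130)*(-1/375412) - 473271/(-57292 - 79194) = -211*(-1/375412) - 473271/(-136486) = 211/375412 - 473271*(-1/136486) = 211/375412 + 473271/136486 = 88850205599/25619241116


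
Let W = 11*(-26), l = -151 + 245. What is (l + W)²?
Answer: 36864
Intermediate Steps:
l = 94
W = -286
(l + W)² = (94 - 286)² = (-192)² = 36864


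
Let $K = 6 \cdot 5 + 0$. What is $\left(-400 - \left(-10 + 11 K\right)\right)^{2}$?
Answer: $518400$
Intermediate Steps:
$K = 30$ ($K = 30 + 0 = 30$)
$\left(-400 - \left(-10 + 11 K\right)\right)^{2} = \left(-400 + \left(10 - 330\right)\right)^{2} = \left(-400 - 320\right)^{2} = \left(-720\right)^{2} = 518400$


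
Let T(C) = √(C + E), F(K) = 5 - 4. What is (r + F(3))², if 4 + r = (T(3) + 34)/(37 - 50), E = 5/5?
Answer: 5625/169 ≈ 33.284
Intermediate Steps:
F(K) = 1
E = 1 (E = 5*(⅕) = 1)
T(C) = √(1 + C) (T(C) = √(C + 1) = √(1 + C))
r = -88/13 (r = -4 + (√(1 + 3) + 34)/(37 - 50) = -4 + (√4 + 34)/(-13) = -4 + (2 + 34)*(-1/13) = -4 + 36*(-1/13) = -4 - 36/13 = -88/13 ≈ -6.7692)
(r + F(3))² = (-88/13 + 1)² = (-75/13)² = 5625/169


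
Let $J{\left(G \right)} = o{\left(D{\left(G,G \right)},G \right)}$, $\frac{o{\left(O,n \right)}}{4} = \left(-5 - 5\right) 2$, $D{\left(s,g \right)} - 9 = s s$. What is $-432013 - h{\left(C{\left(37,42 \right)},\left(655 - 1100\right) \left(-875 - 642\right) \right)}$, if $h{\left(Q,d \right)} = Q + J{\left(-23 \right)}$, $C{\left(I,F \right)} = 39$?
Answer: $-431972$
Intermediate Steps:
$D{\left(s,g \right)} = 9 + s^{2}$ ($D{\left(s,g \right)} = 9 + s s = 9 + s^{2}$)
$o{\left(O,n \right)} = -80$ ($o{\left(O,n \right)} = 4 \left(-5 - 5\right) 2 = 4 \left(\left(-10\right) 2\right) = 4 \left(-20\right) = -80$)
$J{\left(G \right)} = -80$
$h{\left(Q,d \right)} = -80 + Q$ ($h{\left(Q,d \right)} = Q - 80 = -80 + Q$)
$-432013 - h{\left(C{\left(37,42 \right)},\left(655 - 1100\right) \left(-875 - 642\right) \right)} = -432013 - \left(-80 + 39\right) = -432013 - -41 = -432013 + 41 = -431972$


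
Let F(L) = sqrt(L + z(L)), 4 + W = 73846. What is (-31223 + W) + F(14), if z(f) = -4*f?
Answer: 42619 + I*sqrt(42) ≈ 42619.0 + 6.4807*I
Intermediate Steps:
W = 73842 (W = -4 + 73846 = 73842)
F(L) = sqrt(3)*sqrt(-L) (F(L) = sqrt(L - 4*L) = sqrt(-3*L) = sqrt(3)*sqrt(-L))
(-31223 + W) + F(14) = (-31223 + 73842) + sqrt(3)*sqrt(-1*14) = 42619 + sqrt(3)*sqrt(-14) = 42619 + sqrt(3)*(I*sqrt(14)) = 42619 + I*sqrt(42)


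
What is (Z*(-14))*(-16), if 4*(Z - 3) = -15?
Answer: -168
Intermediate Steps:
Z = -3/4 (Z = 3 + (1/4)*(-15) = 3 - 15/4 = -3/4 ≈ -0.75000)
(Z*(-14))*(-16) = -3/4*(-14)*(-16) = (21/2)*(-16) = -168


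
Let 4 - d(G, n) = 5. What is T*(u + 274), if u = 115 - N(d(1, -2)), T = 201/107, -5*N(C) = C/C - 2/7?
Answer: 547524/749 ≈ 731.01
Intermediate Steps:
d(G, n) = -1 (d(G, n) = 4 - 1*5 = 4 - 5 = -1)
N(C) = -1/7 (N(C) = -(C/C - 2/7)/5 = -(1 - 2*1/7)/5 = -(1 - 2/7)/5 = -1/5*5/7 = -1/7)
T = 201/107 (T = 201*(1/107) = 201/107 ≈ 1.8785)
u = 806/7 (u = 115 - 1*(-1/7) = 115 + 1/7 = 806/7 ≈ 115.14)
T*(u + 274) = 201*(806/7 + 274)/107 = (201/107)*(2724/7) = 547524/749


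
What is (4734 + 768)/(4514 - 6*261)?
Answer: 2751/1474 ≈ 1.8664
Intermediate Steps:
(4734 + 768)/(4514 - 6*261) = 5502/(4514 - 1566) = 5502/2948 = 5502*(1/2948) = 2751/1474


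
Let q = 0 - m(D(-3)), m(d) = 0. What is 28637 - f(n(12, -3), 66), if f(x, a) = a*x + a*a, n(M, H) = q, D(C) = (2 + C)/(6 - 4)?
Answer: 24281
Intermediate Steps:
D(C) = 1 + C/2 (D(C) = (2 + C)/2 = (2 + C)*(½) = 1 + C/2)
q = 0 (q = 0 - 1*0 = 0 + 0 = 0)
n(M, H) = 0
f(x, a) = a² + a*x (f(x, a) = a*x + a² = a² + a*x)
28637 - f(n(12, -3), 66) = 28637 - 66*(66 + 0) = 28637 - 66*66 = 28637 - 1*4356 = 28637 - 4356 = 24281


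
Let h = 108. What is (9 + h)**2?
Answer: 13689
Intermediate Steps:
(9 + h)**2 = (9 + 108)**2 = 117**2 = 13689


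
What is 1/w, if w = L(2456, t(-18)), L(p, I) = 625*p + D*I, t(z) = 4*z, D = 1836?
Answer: 1/1402808 ≈ 7.1286e-7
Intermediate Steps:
L(p, I) = 625*p + 1836*I
w = 1402808 (w = 625*2456 + 1836*(4*(-18)) = 1535000 + 1836*(-72) = 1535000 - 132192 = 1402808)
1/w = 1/1402808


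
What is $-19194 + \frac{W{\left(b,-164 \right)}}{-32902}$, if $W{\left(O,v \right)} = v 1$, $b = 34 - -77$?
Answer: $- \frac{315760412}{16451} \approx -19194.0$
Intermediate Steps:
$b = 111$ ($b = 34 + 77 = 111$)
$W{\left(O,v \right)} = v$
$-19194 + \frac{W{\left(b,-164 \right)}}{-32902} = -19194 - \frac{164}{-32902} = -19194 - - \frac{82}{16451} = -19194 + \frac{82}{16451} = - \frac{315760412}{16451}$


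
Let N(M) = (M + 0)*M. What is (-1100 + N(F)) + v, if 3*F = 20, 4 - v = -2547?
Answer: 13459/9 ≈ 1495.4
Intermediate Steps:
v = 2551 (v = 4 - 1*(-2547) = 4 + 2547 = 2551)
F = 20/3 (F = (1/3)*20 = 20/3 ≈ 6.6667)
N(M) = M**2 (N(M) = M*M = M**2)
(-1100 + N(F)) + v = (-1100 + (20/3)**2) + 2551 = (-1100 + 400/9) + 2551 = -9500/9 + 2551 = 13459/9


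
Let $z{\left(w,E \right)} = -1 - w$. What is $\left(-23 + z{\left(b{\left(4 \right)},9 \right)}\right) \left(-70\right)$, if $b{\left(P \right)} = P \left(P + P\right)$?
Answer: $3920$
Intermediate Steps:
$b{\left(P \right)} = 2 P^{2}$ ($b{\left(P \right)} = P 2 P = 2 P^{2}$)
$\left(-23 + z{\left(b{\left(4 \right)},9 \right)}\right) \left(-70\right) = \left(-23 - \left(1 + 2 \cdot 4^{2}\right)\right) \left(-70\right) = \left(-23 - \left(1 + 2 \cdot 16\right)\right) \left(-70\right) = \left(-23 - 33\right) \left(-70\right) = \left(-56\right) \left(-70\right) = 3920$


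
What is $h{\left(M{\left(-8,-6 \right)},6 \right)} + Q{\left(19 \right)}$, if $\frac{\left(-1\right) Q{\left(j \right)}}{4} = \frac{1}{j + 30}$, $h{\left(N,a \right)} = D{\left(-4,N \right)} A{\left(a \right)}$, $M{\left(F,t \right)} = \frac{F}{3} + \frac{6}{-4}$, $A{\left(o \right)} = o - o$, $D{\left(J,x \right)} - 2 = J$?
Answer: $- \frac{4}{49} \approx -0.081633$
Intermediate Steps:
$D{\left(J,x \right)} = 2 + J$
$A{\left(o \right)} = 0$
$M{\left(F,t \right)} = - \frac{3}{2} + \frac{F}{3}$ ($M{\left(F,t \right)} = F \frac{1}{3} + 6 \left(- \frac{1}{4}\right) = \frac{F}{3} - \frac{3}{2} = - \frac{3}{2} + \frac{F}{3}$)
$h{\left(N,a \right)} = 0$ ($h{\left(N,a \right)} = \left(2 - 4\right) 0 = \left(-2\right) 0 = 0$)
$Q{\left(j \right)} = - \frac{4}{30 + j}$ ($Q{\left(j \right)} = - \frac{4}{j + 30} = - \frac{4}{30 + j}$)
$h{\left(M{\left(-8,-6 \right)},6 \right)} + Q{\left(19 \right)} = 0 - \frac{4}{30 + 19} = 0 - \frac{4}{49} = - \frac{4}{49}$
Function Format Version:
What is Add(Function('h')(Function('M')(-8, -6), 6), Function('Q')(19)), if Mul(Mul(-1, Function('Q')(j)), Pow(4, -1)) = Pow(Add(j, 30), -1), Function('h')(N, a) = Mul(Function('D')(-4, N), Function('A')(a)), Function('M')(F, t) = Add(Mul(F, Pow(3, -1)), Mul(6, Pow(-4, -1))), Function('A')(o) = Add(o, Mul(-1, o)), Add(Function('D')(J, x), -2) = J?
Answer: Rational(-4, 49) ≈ -0.081633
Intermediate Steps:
Function('D')(J, x) = Add(2, J)
Function('A')(o) = 0
Function('M')(F, t) = Add(Rational(-3, 2), Mul(Rational(1, 3), F)) (Function('M')(F, t) = Add(Mul(F, Rational(1, 3)), Mul(6, Rational(-1, 4))) = Add(Mul(Rational(1, 3), F), Rational(-3, 2)) = Add(Rational(-3, 2), Mul(Rational(1, 3), F)))
Function('h')(N, a) = 0 (Function('h')(N, a) = Mul(Add(2, -4), 0) = Mul(-2, 0) = 0)
Function('Q')(j) = Mul(-4, Pow(Add(30, j), -1)) (Function('Q')(j) = Mul(-4, Pow(Add(j, 30), -1)) = Mul(-4, Pow(Add(30, j), -1)))
Add(Function('h')(Function('M')(-8, -6), 6), Function('Q')(19)) = Add(0, Mul(-4, Pow(Add(30, 19), -1))) = Add(0, Mul(-4, Pow(49, -1))) = Add(0, Mul(-4, Rational(1, 49))) = Add(0, Rational(-4, 49)) = Rational(-4, 49)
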